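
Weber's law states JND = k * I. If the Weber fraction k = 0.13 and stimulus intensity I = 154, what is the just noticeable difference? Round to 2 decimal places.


JND = k * I
JND = 0.13 * 154
= 20.02


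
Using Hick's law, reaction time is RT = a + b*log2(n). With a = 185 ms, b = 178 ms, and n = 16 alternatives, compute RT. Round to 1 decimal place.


RT = 185 + 178 * log2(16)
log2(16) = 4.0
RT = 185 + 178 * 4.0
= 185 + 712.0
= 897.0 ms


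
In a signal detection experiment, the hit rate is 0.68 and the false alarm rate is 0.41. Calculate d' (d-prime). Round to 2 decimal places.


d' = z(HR) - z(FAR)
z(0.68) = 0.4677
z(0.41) = -0.2275
d' = 0.4677 - -0.2275
= 0.70


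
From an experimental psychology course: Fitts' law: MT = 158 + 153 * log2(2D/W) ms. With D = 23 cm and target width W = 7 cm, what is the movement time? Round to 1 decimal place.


MT = 158 + 153 * log2(2*23/7)
2D/W = 6.571429
log2(6.571429) = 2.7162
MT = 158 + 153 * 2.7162
= 573.6 ms


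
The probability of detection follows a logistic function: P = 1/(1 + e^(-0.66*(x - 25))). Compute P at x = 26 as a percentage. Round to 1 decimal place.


P(x) = 1/(1 + e^(-0.66*(26 - 25)))
Exponent = -0.66 * 1 = -0.66
e^(-0.66) = 0.516851
P = 1/(1 + 0.516851) = 0.659261
Percentage = 65.9


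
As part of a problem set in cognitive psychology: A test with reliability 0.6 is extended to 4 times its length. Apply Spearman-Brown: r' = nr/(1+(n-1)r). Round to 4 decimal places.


r_new = n*r / (1 + (n-1)*r)
Numerator = 4 * 0.6 = 2.4
Denominator = 1 + 3 * 0.6 = 2.8
r_new = 2.4 / 2.8
= 0.8571


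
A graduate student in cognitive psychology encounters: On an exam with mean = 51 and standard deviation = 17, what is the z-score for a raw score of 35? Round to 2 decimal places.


z = (X - mu) / sigma
= (35 - 51) / 17
= -16 / 17
= -0.94


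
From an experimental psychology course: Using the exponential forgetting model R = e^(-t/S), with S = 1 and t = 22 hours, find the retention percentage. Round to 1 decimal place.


R = e^(-t/S)
-t/S = -22/1 = -22.0
R = e^(-22.0) = 0.0
Percentage = 0.0 * 100
= 0.0


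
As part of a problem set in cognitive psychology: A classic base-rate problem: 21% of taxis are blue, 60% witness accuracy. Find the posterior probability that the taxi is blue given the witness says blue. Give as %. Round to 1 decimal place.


P(blue | says blue) = P(says blue | blue)*P(blue) / [P(says blue | blue)*P(blue) + P(says blue | not blue)*P(not blue)]
Numerator = 0.6 * 0.21 = 0.126
False identification = 0.4 * 0.79 = 0.316
P = 0.126 / (0.126 + 0.316)
= 0.126 / 0.442
As percentage = 28.5


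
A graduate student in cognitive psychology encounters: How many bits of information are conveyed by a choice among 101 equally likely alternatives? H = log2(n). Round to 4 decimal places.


H = log2(n)
H = log2(101)
= 6.6582


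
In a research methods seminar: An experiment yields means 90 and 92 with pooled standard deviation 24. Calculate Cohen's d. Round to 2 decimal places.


Cohen's d = (M1 - M2) / S_pooled
= (90 - 92) / 24
= -2 / 24
= -0.08


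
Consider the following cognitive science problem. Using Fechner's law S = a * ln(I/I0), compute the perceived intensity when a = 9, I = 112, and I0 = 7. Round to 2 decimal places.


S = 9 * ln(112/7)
I/I0 = 16.0
ln(16.0) = 2.7726
S = 9 * 2.7726
= 24.95


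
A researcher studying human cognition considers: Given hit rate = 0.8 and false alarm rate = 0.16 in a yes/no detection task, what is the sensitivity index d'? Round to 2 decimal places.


d' = z(HR) - z(FAR)
z(0.8) = 0.8416
z(0.16) = -0.9945
d' = 0.8416 - -0.9945
= 1.84


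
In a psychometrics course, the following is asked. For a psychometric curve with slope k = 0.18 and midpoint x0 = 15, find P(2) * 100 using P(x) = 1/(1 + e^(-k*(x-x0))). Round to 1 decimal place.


P(x) = 1/(1 + e^(-0.18*(2 - 15)))
Exponent = -0.18 * -13 = 2.34
e^(2.34) = 10.381237
P = 1/(1 + 10.381237) = 0.087864
Percentage = 8.8


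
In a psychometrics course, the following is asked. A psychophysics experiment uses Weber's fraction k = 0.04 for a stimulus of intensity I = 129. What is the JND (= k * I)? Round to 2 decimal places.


JND = k * I
JND = 0.04 * 129
= 5.16


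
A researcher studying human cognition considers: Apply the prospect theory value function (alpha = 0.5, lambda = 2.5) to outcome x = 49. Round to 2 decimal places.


Since x = 49 >= 0, use v(x) = x^0.5
49^0.5 = 7.0
v(49) = 7.00


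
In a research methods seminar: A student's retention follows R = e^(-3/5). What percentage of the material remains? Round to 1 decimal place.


R = e^(-t/S)
-t/S = -3/5 = -0.6
R = e^(-0.6) = 0.548812
Percentage = 0.548812 * 100
= 54.9


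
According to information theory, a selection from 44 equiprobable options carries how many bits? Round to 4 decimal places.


H = log2(n)
H = log2(44)
= 5.4594


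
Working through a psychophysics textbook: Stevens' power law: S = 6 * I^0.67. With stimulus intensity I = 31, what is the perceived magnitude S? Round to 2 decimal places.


S = 6 * 31^0.67
31^0.67 = 9.9819
S = 6 * 9.9819
= 59.89


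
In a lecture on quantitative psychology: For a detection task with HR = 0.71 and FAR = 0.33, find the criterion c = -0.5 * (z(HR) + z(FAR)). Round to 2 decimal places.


c = -0.5 * (z(HR) + z(FAR))
z(0.71) = 0.5534
z(0.33) = -0.4399
c = -0.5 * (0.5534 + -0.4399)
= -0.5 * 0.1135
= -0.06


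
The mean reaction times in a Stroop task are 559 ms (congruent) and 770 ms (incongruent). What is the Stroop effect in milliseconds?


Stroop effect = RT(incongruent) - RT(congruent)
= 770 - 559
= 211 ms


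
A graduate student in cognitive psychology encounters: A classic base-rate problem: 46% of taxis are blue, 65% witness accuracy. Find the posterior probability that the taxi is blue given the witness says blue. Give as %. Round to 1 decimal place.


P(blue | says blue) = P(says blue | blue)*P(blue) / [P(says blue | blue)*P(blue) + P(says blue | not blue)*P(not blue)]
Numerator = 0.65 * 0.46 = 0.299
False identification = 0.35 * 0.54 = 0.189
P = 0.299 / (0.299 + 0.189)
= 0.299 / 0.488
As percentage = 61.3


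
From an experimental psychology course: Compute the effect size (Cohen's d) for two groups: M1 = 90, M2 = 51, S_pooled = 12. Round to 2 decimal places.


Cohen's d = (M1 - M2) / S_pooled
= (90 - 51) / 12
= 39 / 12
= 3.25


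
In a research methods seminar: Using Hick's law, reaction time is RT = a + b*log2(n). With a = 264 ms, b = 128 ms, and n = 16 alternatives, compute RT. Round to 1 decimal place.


RT = 264 + 128 * log2(16)
log2(16) = 4.0
RT = 264 + 128 * 4.0
= 264 + 512.0
= 776.0 ms


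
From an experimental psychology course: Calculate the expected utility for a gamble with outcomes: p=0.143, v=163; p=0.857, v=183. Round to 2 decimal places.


EU = sum(p_i * v_i)
0.143 * 163 = 23.309
0.857 * 183 = 156.831
EU = 23.309 + 156.831
= 180.14


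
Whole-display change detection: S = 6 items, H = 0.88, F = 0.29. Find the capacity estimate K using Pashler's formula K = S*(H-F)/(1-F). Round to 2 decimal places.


K = S * (H - F) / (1 - F)
H - F = 0.59
1 - F = 0.71
K = 6 * 0.59 / 0.71
= 4.99


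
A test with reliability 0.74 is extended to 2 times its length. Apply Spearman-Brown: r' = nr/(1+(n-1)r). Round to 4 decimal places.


r_new = n*r / (1 + (n-1)*r)
Numerator = 2 * 0.74 = 1.48
Denominator = 1 + 1 * 0.74 = 1.74
r_new = 1.48 / 1.74
= 0.8506


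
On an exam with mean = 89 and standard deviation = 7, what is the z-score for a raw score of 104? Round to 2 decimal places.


z = (X - mu) / sigma
= (104 - 89) / 7
= 15 / 7
= 2.14


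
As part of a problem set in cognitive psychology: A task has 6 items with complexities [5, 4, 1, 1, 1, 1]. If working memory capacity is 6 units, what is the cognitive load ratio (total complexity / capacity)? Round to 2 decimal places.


Total complexity = 5 + 4 + 1 + 1 + 1 + 1 = 13
Load = total / capacity = 13 / 6
= 2.17


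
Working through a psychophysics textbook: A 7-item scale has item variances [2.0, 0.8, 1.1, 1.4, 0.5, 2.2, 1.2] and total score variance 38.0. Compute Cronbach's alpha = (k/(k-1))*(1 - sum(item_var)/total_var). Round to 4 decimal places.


alpha = (k/(k-1)) * (1 - sum(s_i^2)/s_total^2)
sum(item variances) = 9.2
k/(k-1) = 7/6 = 1.166667
1 - 9.2/38.0 = 1 - 0.242105 = 0.757895
alpha = 1.166667 * 0.757895
= 0.8842


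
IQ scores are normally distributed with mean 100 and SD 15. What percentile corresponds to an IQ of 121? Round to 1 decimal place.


z = (IQ - mean) / SD
z = (121 - 100) / 15 = 1.4
Percentile = Phi(1.4) * 100
Phi(1.4) = 0.919243
= 91.9


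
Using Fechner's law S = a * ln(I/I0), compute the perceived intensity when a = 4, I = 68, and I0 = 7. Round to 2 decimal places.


S = 4 * ln(68/7)
I/I0 = 9.714286
ln(9.714286) = 2.2736
S = 4 * 2.2736
= 9.09


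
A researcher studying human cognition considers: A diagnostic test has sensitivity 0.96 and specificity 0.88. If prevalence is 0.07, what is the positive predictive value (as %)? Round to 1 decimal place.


PPV = (sens * prev) / (sens * prev + (1-spec) * (1-prev))
Numerator = 0.96 * 0.07 = 0.0672
P(positive and no disease) = (1 - spec) * (1 - prev) = (1 - 0.88) * (1 - 0.07) = 0.1116
Denominator = 0.0672 + 0.1116 = 0.1788
PPV = 0.0672 / 0.1788 = 0.375839
As percentage = 37.6


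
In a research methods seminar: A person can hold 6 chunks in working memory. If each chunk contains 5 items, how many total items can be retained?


Total items = chunks * items_per_chunk
= 6 * 5
= 30


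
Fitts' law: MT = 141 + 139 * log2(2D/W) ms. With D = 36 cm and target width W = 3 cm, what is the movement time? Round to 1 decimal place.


MT = 141 + 139 * log2(2*36/3)
2D/W = 24.0
log2(24.0) = 4.585
MT = 141 + 139 * 4.585
= 778.3 ms


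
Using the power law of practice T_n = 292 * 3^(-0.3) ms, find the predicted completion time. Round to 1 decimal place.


T_n = 292 * 3^(-0.3)
3^(-0.3) = 0.719223
T_n = 292 * 0.719223
= 210.0 ms


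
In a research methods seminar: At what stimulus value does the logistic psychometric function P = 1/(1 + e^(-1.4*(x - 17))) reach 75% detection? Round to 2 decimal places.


At P = 0.75: 0.75 = 1/(1 + e^(-k*(x-x0)))
Solving: e^(-k*(x-x0)) = 1/3
x = x0 + ln(3)/k
ln(3) = 1.0986
x = 17 + 1.0986/1.4
= 17 + 0.7847
= 17.78


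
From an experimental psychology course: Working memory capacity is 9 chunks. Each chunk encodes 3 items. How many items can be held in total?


Total items = chunks * items_per_chunk
= 9 * 3
= 27


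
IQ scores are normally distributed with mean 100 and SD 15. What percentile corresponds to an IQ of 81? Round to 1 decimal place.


z = (IQ - mean) / SD
z = (81 - 100) / 15 = -1.2667
Percentile = Phi(-1.2667) * 100
Phi(-1.2667) = 0.102631
= 10.3


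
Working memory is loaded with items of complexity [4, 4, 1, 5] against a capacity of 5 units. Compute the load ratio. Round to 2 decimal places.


Total complexity = 4 + 4 + 1 + 5 = 14
Load = total / capacity = 14 / 5
= 2.80


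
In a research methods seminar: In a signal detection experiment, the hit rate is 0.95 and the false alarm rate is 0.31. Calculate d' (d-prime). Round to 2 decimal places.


d' = z(HR) - z(FAR)
z(0.95) = 1.6449
z(0.31) = -0.4959
d' = 1.6449 - -0.4959
= 2.14


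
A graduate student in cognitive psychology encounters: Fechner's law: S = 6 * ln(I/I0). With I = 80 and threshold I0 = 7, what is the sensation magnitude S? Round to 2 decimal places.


S = 6 * ln(80/7)
I/I0 = 11.428571
ln(11.428571) = 2.4361
S = 6 * 2.4361
= 14.62


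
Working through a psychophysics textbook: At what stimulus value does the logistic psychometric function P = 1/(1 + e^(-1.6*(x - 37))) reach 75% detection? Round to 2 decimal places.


At P = 0.75: 0.75 = 1/(1 + e^(-k*(x-x0)))
Solving: e^(-k*(x-x0)) = 1/3
x = x0 + ln(3)/k
ln(3) = 1.0986
x = 37 + 1.0986/1.6
= 37 + 0.6866
= 37.69


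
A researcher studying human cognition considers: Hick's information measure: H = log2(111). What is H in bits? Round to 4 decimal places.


H = log2(n)
H = log2(111)
= 6.7944


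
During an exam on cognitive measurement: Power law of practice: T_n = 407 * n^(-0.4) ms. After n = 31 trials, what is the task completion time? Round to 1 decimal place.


T_n = 407 * 31^(-0.4)
31^(-0.4) = 0.253195
T_n = 407 * 0.253195
= 103.1 ms


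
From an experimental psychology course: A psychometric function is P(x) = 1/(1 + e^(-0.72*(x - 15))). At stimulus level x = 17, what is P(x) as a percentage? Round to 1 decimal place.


P(x) = 1/(1 + e^(-0.72*(17 - 15)))
Exponent = -0.72 * 2 = -1.44
e^(-1.44) = 0.236928
P = 1/(1 + 0.236928) = 0.808454
Percentage = 80.8


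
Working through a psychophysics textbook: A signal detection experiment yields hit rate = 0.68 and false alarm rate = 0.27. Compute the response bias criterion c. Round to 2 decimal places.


c = -0.5 * (z(HR) + z(FAR))
z(0.68) = 0.4677
z(0.27) = -0.6128
c = -0.5 * (0.4677 + -0.6128)
= -0.5 * -0.1451
= 0.07


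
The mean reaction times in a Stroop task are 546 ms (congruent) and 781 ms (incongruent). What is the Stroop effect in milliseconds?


Stroop effect = RT(incongruent) - RT(congruent)
= 781 - 546
= 235 ms


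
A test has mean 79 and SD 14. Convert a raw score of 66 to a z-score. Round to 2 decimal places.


z = (X - mu) / sigma
= (66 - 79) / 14
= -13 / 14
= -0.93


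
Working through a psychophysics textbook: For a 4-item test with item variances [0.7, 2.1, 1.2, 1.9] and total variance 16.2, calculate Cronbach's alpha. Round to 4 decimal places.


alpha = (k/(k-1)) * (1 - sum(s_i^2)/s_total^2)
sum(item variances) = 5.9
k/(k-1) = 4/3 = 1.333333
1 - 5.9/16.2 = 1 - 0.364198 = 0.635802
alpha = 1.333333 * 0.635802
= 0.8477


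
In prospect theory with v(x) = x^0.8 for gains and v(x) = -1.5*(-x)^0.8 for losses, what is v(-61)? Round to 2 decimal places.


Since x = -61 < 0, use v(x) = -lambda*(-x)^alpha
(-x) = 61
61^0.8 = 26.808
v(-61) = -1.5 * 26.808
= -40.21


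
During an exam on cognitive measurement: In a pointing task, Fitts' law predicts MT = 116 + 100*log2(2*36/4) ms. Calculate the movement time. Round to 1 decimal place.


MT = 116 + 100 * log2(2*36/4)
2D/W = 18.0
log2(18.0) = 4.1699
MT = 116 + 100 * 4.1699
= 533.0 ms


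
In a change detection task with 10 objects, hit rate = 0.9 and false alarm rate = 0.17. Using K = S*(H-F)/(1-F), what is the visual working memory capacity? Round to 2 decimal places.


K = S * (H - F) / (1 - F)
H - F = 0.73
1 - F = 0.83
K = 10 * 0.73 / 0.83
= 8.80


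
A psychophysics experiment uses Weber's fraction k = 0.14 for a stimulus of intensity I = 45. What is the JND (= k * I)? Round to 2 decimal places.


JND = k * I
JND = 0.14 * 45
= 6.30


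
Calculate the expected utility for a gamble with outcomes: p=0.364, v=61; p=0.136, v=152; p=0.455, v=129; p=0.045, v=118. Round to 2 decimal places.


EU = sum(p_i * v_i)
0.364 * 61 = 22.204
0.136 * 152 = 20.672
0.455 * 129 = 58.695
0.045 * 118 = 5.31
EU = 22.204 + 20.672 + 58.695 + 5.31
= 106.88


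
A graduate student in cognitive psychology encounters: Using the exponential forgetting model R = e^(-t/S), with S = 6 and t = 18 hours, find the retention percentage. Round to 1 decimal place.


R = e^(-t/S)
-t/S = -18/6 = -3.0
R = e^(-3.0) = 0.049787
Percentage = 0.049787 * 100
= 5.0


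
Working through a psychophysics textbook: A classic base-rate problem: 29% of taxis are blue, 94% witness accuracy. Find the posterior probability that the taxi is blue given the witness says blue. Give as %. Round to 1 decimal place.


P(blue | says blue) = P(says blue | blue)*P(blue) / [P(says blue | blue)*P(blue) + P(says blue | not blue)*P(not blue)]
Numerator = 0.94 * 0.29 = 0.2726
False identification = 0.06 * 0.71 = 0.0426
P = 0.2726 / (0.2726 + 0.0426)
= 0.2726 / 0.3152
As percentage = 86.5


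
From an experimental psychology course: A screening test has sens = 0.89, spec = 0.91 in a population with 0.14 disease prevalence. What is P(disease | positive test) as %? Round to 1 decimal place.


PPV = (sens * prev) / (sens * prev + (1-spec) * (1-prev))
Numerator = 0.89 * 0.14 = 0.1246
P(positive and no disease) = (1 - spec) * (1 - prev) = (1 - 0.91) * (1 - 0.14) = 0.0774
Denominator = 0.1246 + 0.0774 = 0.202
PPV = 0.1246 / 0.202 = 0.616832
As percentage = 61.7


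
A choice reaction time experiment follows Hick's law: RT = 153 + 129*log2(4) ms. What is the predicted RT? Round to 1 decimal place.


RT = 153 + 129 * log2(4)
log2(4) = 2.0
RT = 153 + 129 * 2.0
= 153 + 258.0
= 411.0 ms


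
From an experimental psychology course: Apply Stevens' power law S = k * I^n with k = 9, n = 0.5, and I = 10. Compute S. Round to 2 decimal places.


S = 9 * 10^0.5
10^0.5 = 3.1623
S = 9 * 3.1623
= 28.46


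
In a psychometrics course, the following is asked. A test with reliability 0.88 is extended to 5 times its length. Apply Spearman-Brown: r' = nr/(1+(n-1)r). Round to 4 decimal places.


r_new = n*r / (1 + (n-1)*r)
Numerator = 5 * 0.88 = 4.4
Denominator = 1 + 4 * 0.88 = 4.52
r_new = 4.4 / 4.52
= 0.9735


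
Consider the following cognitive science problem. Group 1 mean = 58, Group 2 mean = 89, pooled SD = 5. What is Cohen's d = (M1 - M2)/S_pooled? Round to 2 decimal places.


Cohen's d = (M1 - M2) / S_pooled
= (58 - 89) / 5
= -31 / 5
= -6.20


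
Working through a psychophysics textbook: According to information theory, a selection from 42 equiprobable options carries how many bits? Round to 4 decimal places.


H = log2(n)
H = log2(42)
= 5.3923


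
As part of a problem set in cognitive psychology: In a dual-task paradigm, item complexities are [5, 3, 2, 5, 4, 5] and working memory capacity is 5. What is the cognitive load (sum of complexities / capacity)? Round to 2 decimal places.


Total complexity = 5 + 3 + 2 + 5 + 4 + 5 = 24
Load = total / capacity = 24 / 5
= 4.80


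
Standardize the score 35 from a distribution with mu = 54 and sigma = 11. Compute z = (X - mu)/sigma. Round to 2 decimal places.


z = (X - mu) / sigma
= (35 - 54) / 11
= -19 / 11
= -1.73


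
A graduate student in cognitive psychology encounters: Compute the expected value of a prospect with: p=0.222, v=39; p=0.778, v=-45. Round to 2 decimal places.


EU = sum(p_i * v_i)
0.222 * 39 = 8.658
0.778 * -45 = -35.01
EU = 8.658 + -35.01
= -26.35


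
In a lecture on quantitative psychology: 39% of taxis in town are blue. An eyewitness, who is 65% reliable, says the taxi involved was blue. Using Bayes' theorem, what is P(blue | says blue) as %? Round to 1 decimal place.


P(blue | says blue) = P(says blue | blue)*P(blue) / [P(says blue | blue)*P(blue) + P(says blue | not blue)*P(not blue)]
Numerator = 0.65 * 0.39 = 0.2535
False identification = 0.35 * 0.61 = 0.2135
P = 0.2535 / (0.2535 + 0.2135)
= 0.2535 / 0.467
As percentage = 54.3


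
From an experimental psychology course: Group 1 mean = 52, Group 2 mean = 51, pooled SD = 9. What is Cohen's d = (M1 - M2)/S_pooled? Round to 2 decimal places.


Cohen's d = (M1 - M2) / S_pooled
= (52 - 51) / 9
= 1 / 9
= 0.11


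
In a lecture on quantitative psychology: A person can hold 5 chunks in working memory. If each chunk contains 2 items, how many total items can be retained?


Total items = chunks * items_per_chunk
= 5 * 2
= 10


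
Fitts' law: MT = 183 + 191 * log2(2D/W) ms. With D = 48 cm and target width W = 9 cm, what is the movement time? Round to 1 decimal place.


MT = 183 + 191 * log2(2*48/9)
2D/W = 10.666667
log2(10.666667) = 3.415
MT = 183 + 191 * 3.415
= 835.3 ms


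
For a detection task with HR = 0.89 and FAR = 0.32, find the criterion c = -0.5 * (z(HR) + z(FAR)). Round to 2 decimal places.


c = -0.5 * (z(HR) + z(FAR))
z(0.89) = 1.2265
z(0.32) = -0.4677
c = -0.5 * (1.2265 + -0.4677)
= -0.5 * 0.7588
= -0.38


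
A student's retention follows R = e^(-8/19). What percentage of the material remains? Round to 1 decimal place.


R = e^(-t/S)
-t/S = -8/19 = -0.421053
R = e^(-0.421053) = 0.656355
Percentage = 0.656355 * 100
= 65.6


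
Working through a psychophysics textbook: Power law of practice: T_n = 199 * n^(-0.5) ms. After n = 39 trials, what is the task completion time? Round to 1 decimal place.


T_n = 199 * 39^(-0.5)
39^(-0.5) = 0.160128
T_n = 199 * 0.160128
= 31.9 ms


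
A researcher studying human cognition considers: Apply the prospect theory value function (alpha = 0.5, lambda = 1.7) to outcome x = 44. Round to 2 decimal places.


Since x = 44 >= 0, use v(x) = x^0.5
44^0.5 = 6.6332
v(44) = 6.63


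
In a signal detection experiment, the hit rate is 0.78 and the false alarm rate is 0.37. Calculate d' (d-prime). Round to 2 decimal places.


d' = z(HR) - z(FAR)
z(0.78) = 0.7722
z(0.37) = -0.3319
d' = 0.7722 - -0.3319
= 1.10


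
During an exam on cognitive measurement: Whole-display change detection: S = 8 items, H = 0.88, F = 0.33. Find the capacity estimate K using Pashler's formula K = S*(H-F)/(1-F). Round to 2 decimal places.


K = S * (H - F) / (1 - F)
H - F = 0.55
1 - F = 0.67
K = 8 * 0.55 / 0.67
= 6.57


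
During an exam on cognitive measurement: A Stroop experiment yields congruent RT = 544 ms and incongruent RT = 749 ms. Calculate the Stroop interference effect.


Stroop effect = RT(incongruent) - RT(congruent)
= 749 - 544
= 205 ms


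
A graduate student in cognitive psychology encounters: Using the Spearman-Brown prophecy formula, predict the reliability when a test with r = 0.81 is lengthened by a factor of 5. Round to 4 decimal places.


r_new = n*r / (1 + (n-1)*r)
Numerator = 5 * 0.81 = 4.05
Denominator = 1 + 4 * 0.81 = 4.24
r_new = 4.05 / 4.24
= 0.9552


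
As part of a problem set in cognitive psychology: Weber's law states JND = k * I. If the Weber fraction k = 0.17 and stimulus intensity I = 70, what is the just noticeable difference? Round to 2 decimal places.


JND = k * I
JND = 0.17 * 70
= 11.90


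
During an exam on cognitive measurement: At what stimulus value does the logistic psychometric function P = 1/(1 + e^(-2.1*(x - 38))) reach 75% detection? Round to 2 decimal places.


At P = 0.75: 0.75 = 1/(1 + e^(-k*(x-x0)))
Solving: e^(-k*(x-x0)) = 1/3
x = x0 + ln(3)/k
ln(3) = 1.0986
x = 38 + 1.0986/2.1
= 38 + 0.5231
= 38.52


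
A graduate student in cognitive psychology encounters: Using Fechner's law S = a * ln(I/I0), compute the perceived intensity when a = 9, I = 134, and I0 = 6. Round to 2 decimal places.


S = 9 * ln(134/6)
I/I0 = 22.333333
ln(22.333333) = 3.1061
S = 9 * 3.1061
= 27.95


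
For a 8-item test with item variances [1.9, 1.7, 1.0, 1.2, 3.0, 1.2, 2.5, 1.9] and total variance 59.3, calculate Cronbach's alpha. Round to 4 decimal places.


alpha = (k/(k-1)) * (1 - sum(s_i^2)/s_total^2)
sum(item variances) = 14.4
k/(k-1) = 8/7 = 1.142857
1 - 14.4/59.3 = 1 - 0.242833 = 0.757167
alpha = 1.142857 * 0.757167
= 0.8653


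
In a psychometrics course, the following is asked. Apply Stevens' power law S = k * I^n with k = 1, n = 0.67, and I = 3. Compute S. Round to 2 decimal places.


S = 1 * 3^0.67
3^0.67 = 2.0877
S = 1 * 2.0877
= 2.09


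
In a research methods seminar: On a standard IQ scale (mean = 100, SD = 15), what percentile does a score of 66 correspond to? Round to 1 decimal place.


z = (IQ - mean) / SD
z = (66 - 100) / 15 = -2.2667
Percentile = Phi(-2.2667) * 100
Phi(-2.2667) = 0.011704
= 1.2


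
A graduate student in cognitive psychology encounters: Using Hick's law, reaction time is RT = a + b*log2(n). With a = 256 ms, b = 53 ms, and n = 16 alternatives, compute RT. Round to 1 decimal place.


RT = 256 + 53 * log2(16)
log2(16) = 4.0
RT = 256 + 53 * 4.0
= 256 + 212.0
= 468.0 ms


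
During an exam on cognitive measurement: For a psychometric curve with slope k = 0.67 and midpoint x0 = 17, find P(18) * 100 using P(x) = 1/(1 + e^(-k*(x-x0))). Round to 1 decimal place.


P(x) = 1/(1 + e^(-0.67*(18 - 17)))
Exponent = -0.67 * 1 = -0.67
e^(-0.67) = 0.511709
P = 1/(1 + 0.511709) = 0.661503
Percentage = 66.2


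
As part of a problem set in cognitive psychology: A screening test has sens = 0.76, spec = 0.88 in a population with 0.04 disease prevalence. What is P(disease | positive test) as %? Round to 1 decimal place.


PPV = (sens * prev) / (sens * prev + (1-spec) * (1-prev))
Numerator = 0.76 * 0.04 = 0.0304
P(positive and no disease) = (1 - spec) * (1 - prev) = (1 - 0.88) * (1 - 0.04) = 0.1152
Denominator = 0.0304 + 0.1152 = 0.1456
PPV = 0.0304 / 0.1456 = 0.208791
As percentage = 20.9


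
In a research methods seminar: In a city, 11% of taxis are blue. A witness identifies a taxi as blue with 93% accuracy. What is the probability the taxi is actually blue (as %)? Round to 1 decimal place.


P(blue | says blue) = P(says blue | blue)*P(blue) / [P(says blue | blue)*P(blue) + P(says blue | not blue)*P(not blue)]
Numerator = 0.93 * 0.11 = 0.1023
False identification = 0.07 * 0.89 = 0.0623
P = 0.1023 / (0.1023 + 0.0623)
= 0.1023 / 0.1646
As percentage = 62.2


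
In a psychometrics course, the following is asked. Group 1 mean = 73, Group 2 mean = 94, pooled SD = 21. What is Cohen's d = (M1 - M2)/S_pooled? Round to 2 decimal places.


Cohen's d = (M1 - M2) / S_pooled
= (73 - 94) / 21
= -21 / 21
= -1.00


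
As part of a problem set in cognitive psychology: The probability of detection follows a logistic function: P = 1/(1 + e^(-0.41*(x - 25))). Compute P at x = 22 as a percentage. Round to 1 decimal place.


P(x) = 1/(1 + e^(-0.41*(22 - 25)))
Exponent = -0.41 * -3 = 1.23
e^(1.23) = 3.42123
P = 1/(1 + 3.42123) = 0.226181
Percentage = 22.6


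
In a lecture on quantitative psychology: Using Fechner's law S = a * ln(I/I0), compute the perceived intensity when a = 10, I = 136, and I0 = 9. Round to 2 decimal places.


S = 10 * ln(136/9)
I/I0 = 15.111111
ln(15.111111) = 2.7154
S = 10 * 2.7154
= 27.15


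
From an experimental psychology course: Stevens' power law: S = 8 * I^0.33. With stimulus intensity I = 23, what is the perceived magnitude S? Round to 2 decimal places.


S = 8 * 23^0.33
23^0.33 = 2.8143
S = 8 * 2.8143
= 22.51


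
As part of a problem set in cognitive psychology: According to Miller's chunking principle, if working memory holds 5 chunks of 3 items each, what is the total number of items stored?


Total items = chunks * items_per_chunk
= 5 * 3
= 15


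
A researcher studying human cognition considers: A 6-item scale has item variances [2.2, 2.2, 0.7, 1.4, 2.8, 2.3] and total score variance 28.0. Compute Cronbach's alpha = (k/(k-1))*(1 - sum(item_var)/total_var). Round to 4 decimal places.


alpha = (k/(k-1)) * (1 - sum(s_i^2)/s_total^2)
sum(item variances) = 11.6
k/(k-1) = 6/5 = 1.2
1 - 11.6/28.0 = 1 - 0.414286 = 0.585714
alpha = 1.2 * 0.585714
= 0.7029


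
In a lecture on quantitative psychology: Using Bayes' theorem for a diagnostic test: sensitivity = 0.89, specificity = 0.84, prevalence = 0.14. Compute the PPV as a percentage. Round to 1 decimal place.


PPV = (sens * prev) / (sens * prev + (1-spec) * (1-prev))
Numerator = 0.89 * 0.14 = 0.1246
P(positive and no disease) = (1 - spec) * (1 - prev) = (1 - 0.84) * (1 - 0.14) = 0.1376
Denominator = 0.1246 + 0.1376 = 0.2622
PPV = 0.1246 / 0.2622 = 0.47521
As percentage = 47.5


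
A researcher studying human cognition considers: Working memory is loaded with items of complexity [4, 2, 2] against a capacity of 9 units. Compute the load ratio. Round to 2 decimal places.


Total complexity = 4 + 2 + 2 = 8
Load = total / capacity = 8 / 9
= 0.89


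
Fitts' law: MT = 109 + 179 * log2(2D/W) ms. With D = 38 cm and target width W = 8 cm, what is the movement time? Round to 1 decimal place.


MT = 109 + 179 * log2(2*38/8)
2D/W = 9.5
log2(9.5) = 3.2479
MT = 109 + 179 * 3.2479
= 690.4 ms


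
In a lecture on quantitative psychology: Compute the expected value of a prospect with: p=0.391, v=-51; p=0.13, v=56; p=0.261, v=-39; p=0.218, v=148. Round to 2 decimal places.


EU = sum(p_i * v_i)
0.391 * -51 = -19.941
0.13 * 56 = 7.28
0.261 * -39 = -10.179
0.218 * 148 = 32.264
EU = -19.941 + 7.28 + -10.179 + 32.264
= 9.42


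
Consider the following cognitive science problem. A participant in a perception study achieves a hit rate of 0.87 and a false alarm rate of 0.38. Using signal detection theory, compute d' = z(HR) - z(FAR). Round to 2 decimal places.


d' = z(HR) - z(FAR)
z(0.87) = 1.1264
z(0.38) = -0.3055
d' = 1.1264 - -0.3055
= 1.43


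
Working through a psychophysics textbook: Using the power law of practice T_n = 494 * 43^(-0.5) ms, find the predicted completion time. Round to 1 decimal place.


T_n = 494 * 43^(-0.5)
43^(-0.5) = 0.152499
T_n = 494 * 0.152499
= 75.3 ms


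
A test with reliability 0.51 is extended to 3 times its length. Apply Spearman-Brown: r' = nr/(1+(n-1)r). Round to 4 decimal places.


r_new = n*r / (1 + (n-1)*r)
Numerator = 3 * 0.51 = 1.53
Denominator = 1 + 2 * 0.51 = 2.02
r_new = 1.53 / 2.02
= 0.7574


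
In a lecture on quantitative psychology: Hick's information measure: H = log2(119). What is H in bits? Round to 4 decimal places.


H = log2(n)
H = log2(119)
= 6.8948


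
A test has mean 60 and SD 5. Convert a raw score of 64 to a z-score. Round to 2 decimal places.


z = (X - mu) / sigma
= (64 - 60) / 5
= 4 / 5
= 0.80


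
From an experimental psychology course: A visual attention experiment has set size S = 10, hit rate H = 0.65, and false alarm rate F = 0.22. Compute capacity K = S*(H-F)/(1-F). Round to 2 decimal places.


K = S * (H - F) / (1 - F)
H - F = 0.43
1 - F = 0.78
K = 10 * 0.43 / 0.78
= 5.51


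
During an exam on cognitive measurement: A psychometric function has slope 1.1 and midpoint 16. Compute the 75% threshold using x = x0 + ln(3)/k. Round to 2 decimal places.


At P = 0.75: 0.75 = 1/(1 + e^(-k*(x-x0)))
Solving: e^(-k*(x-x0)) = 1/3
x = x0 + ln(3)/k
ln(3) = 1.0986
x = 16 + 1.0986/1.1
= 16 + 0.9987
= 17.00


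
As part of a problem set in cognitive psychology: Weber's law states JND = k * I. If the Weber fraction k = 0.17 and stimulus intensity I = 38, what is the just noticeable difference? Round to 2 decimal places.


JND = k * I
JND = 0.17 * 38
= 6.46


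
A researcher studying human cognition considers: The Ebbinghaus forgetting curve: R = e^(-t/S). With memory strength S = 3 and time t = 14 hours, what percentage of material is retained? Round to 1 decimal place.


R = e^(-t/S)
-t/S = -14/3 = -4.666667
R = e^(-4.666667) = 0.009404
Percentage = 0.009404 * 100
= 0.9


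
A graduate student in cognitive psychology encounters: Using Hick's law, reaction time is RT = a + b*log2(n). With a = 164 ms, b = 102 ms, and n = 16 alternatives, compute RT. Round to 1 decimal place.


RT = 164 + 102 * log2(16)
log2(16) = 4.0
RT = 164 + 102 * 4.0
= 164 + 408.0
= 572.0 ms


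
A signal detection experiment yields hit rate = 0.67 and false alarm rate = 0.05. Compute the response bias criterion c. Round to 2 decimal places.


c = -0.5 * (z(HR) + z(FAR))
z(0.67) = 0.4399
z(0.05) = -1.6449
c = -0.5 * (0.4399 + -1.6449)
= -0.5 * -1.205
= 0.60


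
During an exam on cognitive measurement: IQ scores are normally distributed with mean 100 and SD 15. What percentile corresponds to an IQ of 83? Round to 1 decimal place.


z = (IQ - mean) / SD
z = (83 - 100) / 15 = -1.1333
Percentile = Phi(-1.1333) * 100
Phi(-1.1333) = 0.128544
= 12.9


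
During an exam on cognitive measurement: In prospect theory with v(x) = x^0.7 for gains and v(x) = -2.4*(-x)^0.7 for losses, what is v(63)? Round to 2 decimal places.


Since x = 63 >= 0, use v(x) = x^0.7
63^0.7 = 18.1777
v(63) = 18.18


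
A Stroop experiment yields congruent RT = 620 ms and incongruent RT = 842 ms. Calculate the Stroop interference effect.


Stroop effect = RT(incongruent) - RT(congruent)
= 842 - 620
= 222 ms


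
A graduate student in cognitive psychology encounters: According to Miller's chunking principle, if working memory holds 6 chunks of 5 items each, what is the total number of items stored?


Total items = chunks * items_per_chunk
= 6 * 5
= 30


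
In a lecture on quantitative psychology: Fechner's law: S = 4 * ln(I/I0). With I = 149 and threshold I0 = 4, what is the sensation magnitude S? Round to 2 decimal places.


S = 4 * ln(149/4)
I/I0 = 37.25
ln(37.25) = 3.6177
S = 4 * 3.6177
= 14.47


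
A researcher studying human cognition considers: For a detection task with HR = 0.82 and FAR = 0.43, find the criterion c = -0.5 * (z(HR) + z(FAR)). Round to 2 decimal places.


c = -0.5 * (z(HR) + z(FAR))
z(0.82) = 0.9154
z(0.43) = -0.1764
c = -0.5 * (0.9154 + -0.1764)
= -0.5 * 0.739
= -0.37


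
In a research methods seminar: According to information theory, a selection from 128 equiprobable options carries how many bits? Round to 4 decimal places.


H = log2(n)
H = log2(128)
= 7.0000


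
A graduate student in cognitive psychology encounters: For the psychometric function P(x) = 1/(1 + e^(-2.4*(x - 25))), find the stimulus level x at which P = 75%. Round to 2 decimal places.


At P = 0.75: 0.75 = 1/(1 + e^(-k*(x-x0)))
Solving: e^(-k*(x-x0)) = 1/3
x = x0 + ln(3)/k
ln(3) = 1.0986
x = 25 + 1.0986/2.4
= 25 + 0.4578
= 25.46


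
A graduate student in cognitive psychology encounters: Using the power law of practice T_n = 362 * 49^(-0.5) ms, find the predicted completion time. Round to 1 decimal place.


T_n = 362 * 49^(-0.5)
49^(-0.5) = 0.142857
T_n = 362 * 0.142857
= 51.7 ms


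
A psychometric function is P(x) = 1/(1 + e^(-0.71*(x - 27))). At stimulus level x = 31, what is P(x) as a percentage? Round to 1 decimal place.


P(x) = 1/(1 + e^(-0.71*(31 - 27)))
Exponent = -0.71 * 4 = -2.84
e^(-2.84) = 0.058426
P = 1/(1 + 0.058426) = 0.944799
Percentage = 94.5


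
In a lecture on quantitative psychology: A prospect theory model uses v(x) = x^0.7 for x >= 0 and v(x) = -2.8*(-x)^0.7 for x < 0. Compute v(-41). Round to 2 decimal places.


Since x = -41 < 0, use v(x) = -lambda*(-x)^alpha
(-x) = 41
41^0.7 = 13.457
v(-41) = -2.8 * 13.457
= -37.68


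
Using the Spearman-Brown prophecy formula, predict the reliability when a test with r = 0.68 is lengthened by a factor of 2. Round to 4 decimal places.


r_new = n*r / (1 + (n-1)*r)
Numerator = 2 * 0.68 = 1.36
Denominator = 1 + 1 * 0.68 = 1.68
r_new = 1.36 / 1.68
= 0.8095


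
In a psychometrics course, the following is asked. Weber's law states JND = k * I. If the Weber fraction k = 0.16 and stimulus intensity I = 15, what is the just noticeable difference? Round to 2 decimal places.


JND = k * I
JND = 0.16 * 15
= 2.40


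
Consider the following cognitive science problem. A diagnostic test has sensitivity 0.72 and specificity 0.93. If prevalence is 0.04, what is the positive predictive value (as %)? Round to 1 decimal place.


PPV = (sens * prev) / (sens * prev + (1-spec) * (1-prev))
Numerator = 0.72 * 0.04 = 0.0288
P(positive and no disease) = (1 - spec) * (1 - prev) = (1 - 0.93) * (1 - 0.04) = 0.0672
Denominator = 0.0288 + 0.0672 = 0.096
PPV = 0.0288 / 0.096 = 0.3
As percentage = 30.0


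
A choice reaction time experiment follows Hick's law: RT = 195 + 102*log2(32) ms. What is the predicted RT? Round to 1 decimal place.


RT = 195 + 102 * log2(32)
log2(32) = 5.0
RT = 195 + 102 * 5.0
= 195 + 510.0
= 705.0 ms


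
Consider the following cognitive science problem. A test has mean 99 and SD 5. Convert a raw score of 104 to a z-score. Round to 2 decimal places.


z = (X - mu) / sigma
= (104 - 99) / 5
= 5 / 5
= 1.00


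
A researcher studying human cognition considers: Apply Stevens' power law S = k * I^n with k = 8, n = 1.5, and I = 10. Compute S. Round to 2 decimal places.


S = 8 * 10^1.5
10^1.5 = 31.6228
S = 8 * 31.6228
= 252.98


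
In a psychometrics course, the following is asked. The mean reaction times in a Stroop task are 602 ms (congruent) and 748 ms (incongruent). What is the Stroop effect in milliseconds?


Stroop effect = RT(incongruent) - RT(congruent)
= 748 - 602
= 146 ms


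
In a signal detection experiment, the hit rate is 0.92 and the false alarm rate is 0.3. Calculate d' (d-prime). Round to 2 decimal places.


d' = z(HR) - z(FAR)
z(0.92) = 1.4051
z(0.3) = -0.5244
d' = 1.4051 - -0.5244
= 1.93


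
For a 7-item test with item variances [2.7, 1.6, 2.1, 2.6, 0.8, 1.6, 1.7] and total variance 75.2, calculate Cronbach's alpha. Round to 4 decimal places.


alpha = (k/(k-1)) * (1 - sum(s_i^2)/s_total^2)
sum(item variances) = 13.1
k/(k-1) = 7/6 = 1.166667
1 - 13.1/75.2 = 1 - 0.174202 = 0.825798
alpha = 1.166667 * 0.825798
= 0.9634


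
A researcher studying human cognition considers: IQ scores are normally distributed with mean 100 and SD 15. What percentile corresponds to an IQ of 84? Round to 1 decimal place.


z = (IQ - mean) / SD
z = (84 - 100) / 15 = -1.0667
Percentile = Phi(-1.0667) * 100
Phi(-1.0667) = 0.143054
= 14.3


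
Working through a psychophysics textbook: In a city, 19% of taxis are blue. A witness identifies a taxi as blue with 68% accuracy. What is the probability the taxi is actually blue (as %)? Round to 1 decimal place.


P(blue | says blue) = P(says blue | blue)*P(blue) / [P(says blue | blue)*P(blue) + P(says blue | not blue)*P(not blue)]
Numerator = 0.68 * 0.19 = 0.1292
False identification = 0.32 * 0.81 = 0.2592
P = 0.1292 / (0.1292 + 0.2592)
= 0.1292 / 0.3884
As percentage = 33.3


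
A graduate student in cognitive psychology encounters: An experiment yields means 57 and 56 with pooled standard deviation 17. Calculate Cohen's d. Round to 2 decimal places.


Cohen's d = (M1 - M2) / S_pooled
= (57 - 56) / 17
= 1 / 17
= 0.06


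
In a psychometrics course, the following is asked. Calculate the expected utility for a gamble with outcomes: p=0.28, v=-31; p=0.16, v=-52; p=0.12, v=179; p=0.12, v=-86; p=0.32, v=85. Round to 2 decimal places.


EU = sum(p_i * v_i)
0.28 * -31 = -8.68
0.16 * -52 = -8.32
0.12 * 179 = 21.48
0.12 * -86 = -10.32
0.32 * 85 = 27.2
EU = -8.68 + -8.32 + 21.48 + -10.32 + 27.2
= 21.36


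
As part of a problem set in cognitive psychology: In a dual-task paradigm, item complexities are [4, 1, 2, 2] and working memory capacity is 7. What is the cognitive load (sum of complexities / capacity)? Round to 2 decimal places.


Total complexity = 4 + 1 + 2 + 2 = 9
Load = total / capacity = 9 / 7
= 1.29


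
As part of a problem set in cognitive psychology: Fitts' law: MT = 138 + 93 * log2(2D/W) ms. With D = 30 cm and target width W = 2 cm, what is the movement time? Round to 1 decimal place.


MT = 138 + 93 * log2(2*30/2)
2D/W = 30.0
log2(30.0) = 4.9069
MT = 138 + 93 * 4.9069
= 594.3 ms


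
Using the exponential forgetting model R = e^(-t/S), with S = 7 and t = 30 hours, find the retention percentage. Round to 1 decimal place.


R = e^(-t/S)
-t/S = -30/7 = -4.285714
R = e^(-4.285714) = 0.013764
Percentage = 0.013764 * 100
= 1.4


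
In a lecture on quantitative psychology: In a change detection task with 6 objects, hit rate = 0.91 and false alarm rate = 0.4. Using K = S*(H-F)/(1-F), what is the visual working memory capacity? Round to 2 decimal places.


K = S * (H - F) / (1 - F)
H - F = 0.51
1 - F = 0.6
K = 6 * 0.51 / 0.6
= 5.10


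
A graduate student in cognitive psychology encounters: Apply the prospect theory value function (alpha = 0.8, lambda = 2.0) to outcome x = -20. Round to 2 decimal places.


Since x = -20 < 0, use v(x) = -lambda*(-x)^alpha
(-x) = 20
20^0.8 = 10.9856
v(-20) = -2.0 * 10.9856
= -21.97


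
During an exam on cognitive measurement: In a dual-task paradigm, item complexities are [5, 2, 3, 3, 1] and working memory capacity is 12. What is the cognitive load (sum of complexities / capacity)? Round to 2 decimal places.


Total complexity = 5 + 2 + 3 + 3 + 1 = 14
Load = total / capacity = 14 / 12
= 1.17


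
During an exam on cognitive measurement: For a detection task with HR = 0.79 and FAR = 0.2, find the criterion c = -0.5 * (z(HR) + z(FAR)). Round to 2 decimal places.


c = -0.5 * (z(HR) + z(FAR))
z(0.79) = 0.8064
z(0.2) = -0.8416
c = -0.5 * (0.8064 + -0.8416)
= -0.5 * -0.0352
= 0.02
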